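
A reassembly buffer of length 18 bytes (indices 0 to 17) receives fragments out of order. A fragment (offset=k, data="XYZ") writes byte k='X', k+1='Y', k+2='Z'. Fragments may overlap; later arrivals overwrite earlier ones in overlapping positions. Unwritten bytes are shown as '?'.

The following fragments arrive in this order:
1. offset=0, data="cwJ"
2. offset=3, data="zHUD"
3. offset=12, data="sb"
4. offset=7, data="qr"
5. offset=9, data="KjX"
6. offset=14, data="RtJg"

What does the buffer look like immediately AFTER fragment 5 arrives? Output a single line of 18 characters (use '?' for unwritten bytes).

Fragment 1: offset=0 data="cwJ" -> buffer=cwJ???????????????
Fragment 2: offset=3 data="zHUD" -> buffer=cwJzHUD???????????
Fragment 3: offset=12 data="sb" -> buffer=cwJzHUD?????sb????
Fragment 4: offset=7 data="qr" -> buffer=cwJzHUDqr???sb????
Fragment 5: offset=9 data="KjX" -> buffer=cwJzHUDqrKjXsb????

Answer: cwJzHUDqrKjXsb????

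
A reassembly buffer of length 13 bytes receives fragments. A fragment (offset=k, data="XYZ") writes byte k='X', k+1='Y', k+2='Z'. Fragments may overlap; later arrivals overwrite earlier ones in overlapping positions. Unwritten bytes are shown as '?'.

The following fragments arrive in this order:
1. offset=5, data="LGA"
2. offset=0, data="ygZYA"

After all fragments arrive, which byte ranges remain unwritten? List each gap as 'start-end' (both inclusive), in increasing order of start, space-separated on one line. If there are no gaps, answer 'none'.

Answer: 8-12

Derivation:
Fragment 1: offset=5 len=3
Fragment 2: offset=0 len=5
Gaps: 8-12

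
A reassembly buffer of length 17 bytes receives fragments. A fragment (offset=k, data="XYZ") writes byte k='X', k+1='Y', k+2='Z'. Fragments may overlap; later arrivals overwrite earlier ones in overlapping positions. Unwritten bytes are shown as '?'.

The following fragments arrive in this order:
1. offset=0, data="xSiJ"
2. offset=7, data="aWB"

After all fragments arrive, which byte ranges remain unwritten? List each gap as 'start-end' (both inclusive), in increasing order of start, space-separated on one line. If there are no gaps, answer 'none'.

Fragment 1: offset=0 len=4
Fragment 2: offset=7 len=3
Gaps: 4-6 10-16

Answer: 4-6 10-16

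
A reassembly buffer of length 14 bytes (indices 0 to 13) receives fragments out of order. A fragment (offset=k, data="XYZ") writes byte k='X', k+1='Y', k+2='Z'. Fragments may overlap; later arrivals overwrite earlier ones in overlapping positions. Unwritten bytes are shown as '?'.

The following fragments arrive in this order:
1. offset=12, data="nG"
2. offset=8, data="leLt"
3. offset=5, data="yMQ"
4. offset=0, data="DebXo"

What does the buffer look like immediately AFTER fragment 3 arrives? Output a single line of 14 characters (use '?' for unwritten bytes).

Answer: ?????yMQleLtnG

Derivation:
Fragment 1: offset=12 data="nG" -> buffer=????????????nG
Fragment 2: offset=8 data="leLt" -> buffer=????????leLtnG
Fragment 3: offset=5 data="yMQ" -> buffer=?????yMQleLtnG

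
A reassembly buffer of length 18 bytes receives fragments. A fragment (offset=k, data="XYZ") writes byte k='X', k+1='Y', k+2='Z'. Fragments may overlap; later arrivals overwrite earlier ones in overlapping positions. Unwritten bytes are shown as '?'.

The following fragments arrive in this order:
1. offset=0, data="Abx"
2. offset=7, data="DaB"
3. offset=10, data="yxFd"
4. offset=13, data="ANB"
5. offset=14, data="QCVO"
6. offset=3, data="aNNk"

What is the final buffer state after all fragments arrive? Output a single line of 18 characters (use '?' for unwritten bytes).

Answer: AbxaNNkDaByxFAQCVO

Derivation:
Fragment 1: offset=0 data="Abx" -> buffer=Abx???????????????
Fragment 2: offset=7 data="DaB" -> buffer=Abx????DaB????????
Fragment 3: offset=10 data="yxFd" -> buffer=Abx????DaByxFd????
Fragment 4: offset=13 data="ANB" -> buffer=Abx????DaByxFANB??
Fragment 5: offset=14 data="QCVO" -> buffer=Abx????DaByxFAQCVO
Fragment 6: offset=3 data="aNNk" -> buffer=AbxaNNkDaByxFAQCVO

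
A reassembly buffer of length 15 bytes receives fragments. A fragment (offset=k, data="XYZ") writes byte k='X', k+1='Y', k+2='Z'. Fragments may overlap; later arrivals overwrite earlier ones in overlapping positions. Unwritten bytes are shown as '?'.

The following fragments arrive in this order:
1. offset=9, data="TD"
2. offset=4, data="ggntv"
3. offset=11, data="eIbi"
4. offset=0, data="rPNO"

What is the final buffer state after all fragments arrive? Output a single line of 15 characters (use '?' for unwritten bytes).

Fragment 1: offset=9 data="TD" -> buffer=?????????TD????
Fragment 2: offset=4 data="ggntv" -> buffer=????ggntvTD????
Fragment 3: offset=11 data="eIbi" -> buffer=????ggntvTDeIbi
Fragment 4: offset=0 data="rPNO" -> buffer=rPNOggntvTDeIbi

Answer: rPNOggntvTDeIbi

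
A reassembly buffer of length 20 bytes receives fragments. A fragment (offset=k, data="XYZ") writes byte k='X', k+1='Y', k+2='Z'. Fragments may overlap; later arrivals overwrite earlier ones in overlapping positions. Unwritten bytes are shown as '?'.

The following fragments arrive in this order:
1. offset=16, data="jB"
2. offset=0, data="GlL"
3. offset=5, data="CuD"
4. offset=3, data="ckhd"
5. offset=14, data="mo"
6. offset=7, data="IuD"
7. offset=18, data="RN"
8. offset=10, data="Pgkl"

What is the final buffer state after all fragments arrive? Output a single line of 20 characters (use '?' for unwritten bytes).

Answer: GlLckhdIuDPgklmojBRN

Derivation:
Fragment 1: offset=16 data="jB" -> buffer=????????????????jB??
Fragment 2: offset=0 data="GlL" -> buffer=GlL?????????????jB??
Fragment 3: offset=5 data="CuD" -> buffer=GlL??CuD????????jB??
Fragment 4: offset=3 data="ckhd" -> buffer=GlLckhdD????????jB??
Fragment 5: offset=14 data="mo" -> buffer=GlLckhdD??????mojB??
Fragment 6: offset=7 data="IuD" -> buffer=GlLckhdIuD????mojB??
Fragment 7: offset=18 data="RN" -> buffer=GlLckhdIuD????mojBRN
Fragment 8: offset=10 data="Pgkl" -> buffer=GlLckhdIuDPgklmojBRN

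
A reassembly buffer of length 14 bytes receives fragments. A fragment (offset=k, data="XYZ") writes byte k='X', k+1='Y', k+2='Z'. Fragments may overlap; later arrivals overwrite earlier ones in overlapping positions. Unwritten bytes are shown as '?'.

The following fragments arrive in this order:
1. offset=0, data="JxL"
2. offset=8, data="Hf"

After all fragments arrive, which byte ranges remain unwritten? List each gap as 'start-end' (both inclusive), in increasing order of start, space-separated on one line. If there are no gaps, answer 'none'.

Answer: 3-7 10-13

Derivation:
Fragment 1: offset=0 len=3
Fragment 2: offset=8 len=2
Gaps: 3-7 10-13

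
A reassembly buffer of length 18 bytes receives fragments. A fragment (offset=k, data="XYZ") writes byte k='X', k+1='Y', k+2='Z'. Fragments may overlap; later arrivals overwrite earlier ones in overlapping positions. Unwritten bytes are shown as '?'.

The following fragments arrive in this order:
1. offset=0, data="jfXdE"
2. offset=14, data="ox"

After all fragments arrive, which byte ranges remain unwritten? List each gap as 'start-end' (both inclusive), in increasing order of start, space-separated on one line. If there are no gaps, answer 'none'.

Answer: 5-13 16-17

Derivation:
Fragment 1: offset=0 len=5
Fragment 2: offset=14 len=2
Gaps: 5-13 16-17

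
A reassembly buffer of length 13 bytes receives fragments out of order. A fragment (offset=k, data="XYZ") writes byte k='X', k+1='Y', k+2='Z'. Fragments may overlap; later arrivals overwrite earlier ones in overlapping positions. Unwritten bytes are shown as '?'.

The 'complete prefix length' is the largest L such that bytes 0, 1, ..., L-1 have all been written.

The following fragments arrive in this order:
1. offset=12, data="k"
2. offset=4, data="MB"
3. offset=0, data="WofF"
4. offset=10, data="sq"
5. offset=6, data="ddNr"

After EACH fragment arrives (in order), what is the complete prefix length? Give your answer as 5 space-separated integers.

Answer: 0 0 6 6 13

Derivation:
Fragment 1: offset=12 data="k" -> buffer=????????????k -> prefix_len=0
Fragment 2: offset=4 data="MB" -> buffer=????MB??????k -> prefix_len=0
Fragment 3: offset=0 data="WofF" -> buffer=WofFMB??????k -> prefix_len=6
Fragment 4: offset=10 data="sq" -> buffer=WofFMB????sqk -> prefix_len=6
Fragment 5: offset=6 data="ddNr" -> buffer=WofFMBddNrsqk -> prefix_len=13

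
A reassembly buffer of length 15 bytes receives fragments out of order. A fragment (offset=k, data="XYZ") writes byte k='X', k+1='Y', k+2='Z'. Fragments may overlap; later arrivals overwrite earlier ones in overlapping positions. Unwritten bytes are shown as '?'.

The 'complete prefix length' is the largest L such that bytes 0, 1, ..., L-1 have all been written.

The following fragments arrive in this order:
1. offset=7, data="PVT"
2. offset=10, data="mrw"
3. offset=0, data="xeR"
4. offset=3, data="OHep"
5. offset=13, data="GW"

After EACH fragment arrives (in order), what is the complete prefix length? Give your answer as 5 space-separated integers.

Fragment 1: offset=7 data="PVT" -> buffer=???????PVT????? -> prefix_len=0
Fragment 2: offset=10 data="mrw" -> buffer=???????PVTmrw?? -> prefix_len=0
Fragment 3: offset=0 data="xeR" -> buffer=xeR????PVTmrw?? -> prefix_len=3
Fragment 4: offset=3 data="OHep" -> buffer=xeROHepPVTmrw?? -> prefix_len=13
Fragment 5: offset=13 data="GW" -> buffer=xeROHepPVTmrwGW -> prefix_len=15

Answer: 0 0 3 13 15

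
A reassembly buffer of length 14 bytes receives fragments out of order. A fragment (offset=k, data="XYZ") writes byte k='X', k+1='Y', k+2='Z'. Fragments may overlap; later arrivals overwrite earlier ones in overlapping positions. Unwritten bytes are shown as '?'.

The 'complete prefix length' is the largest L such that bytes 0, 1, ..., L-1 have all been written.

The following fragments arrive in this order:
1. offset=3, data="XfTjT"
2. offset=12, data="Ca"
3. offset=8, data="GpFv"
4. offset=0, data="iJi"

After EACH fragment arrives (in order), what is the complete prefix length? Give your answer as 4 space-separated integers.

Fragment 1: offset=3 data="XfTjT" -> buffer=???XfTjT?????? -> prefix_len=0
Fragment 2: offset=12 data="Ca" -> buffer=???XfTjT????Ca -> prefix_len=0
Fragment 3: offset=8 data="GpFv" -> buffer=???XfTjTGpFvCa -> prefix_len=0
Fragment 4: offset=0 data="iJi" -> buffer=iJiXfTjTGpFvCa -> prefix_len=14

Answer: 0 0 0 14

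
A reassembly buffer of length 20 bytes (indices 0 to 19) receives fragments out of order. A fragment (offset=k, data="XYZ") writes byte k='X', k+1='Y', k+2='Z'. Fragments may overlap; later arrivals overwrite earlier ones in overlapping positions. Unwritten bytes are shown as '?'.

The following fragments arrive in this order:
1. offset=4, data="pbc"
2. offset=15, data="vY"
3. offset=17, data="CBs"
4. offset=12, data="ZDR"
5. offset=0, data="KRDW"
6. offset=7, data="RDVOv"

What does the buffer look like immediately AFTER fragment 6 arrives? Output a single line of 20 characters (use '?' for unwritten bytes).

Fragment 1: offset=4 data="pbc" -> buffer=????pbc?????????????
Fragment 2: offset=15 data="vY" -> buffer=????pbc????????vY???
Fragment 3: offset=17 data="CBs" -> buffer=????pbc????????vYCBs
Fragment 4: offset=12 data="ZDR" -> buffer=????pbc?????ZDRvYCBs
Fragment 5: offset=0 data="KRDW" -> buffer=KRDWpbc?????ZDRvYCBs
Fragment 6: offset=7 data="RDVOv" -> buffer=KRDWpbcRDVOvZDRvYCBs

Answer: KRDWpbcRDVOvZDRvYCBs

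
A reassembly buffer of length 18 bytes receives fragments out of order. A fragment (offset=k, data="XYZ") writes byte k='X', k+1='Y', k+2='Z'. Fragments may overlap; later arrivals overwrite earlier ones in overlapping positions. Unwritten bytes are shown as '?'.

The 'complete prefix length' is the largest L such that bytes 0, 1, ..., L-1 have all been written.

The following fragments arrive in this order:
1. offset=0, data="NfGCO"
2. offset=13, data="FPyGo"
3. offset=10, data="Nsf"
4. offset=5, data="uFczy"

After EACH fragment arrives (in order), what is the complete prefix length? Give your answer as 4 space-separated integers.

Fragment 1: offset=0 data="NfGCO" -> buffer=NfGCO????????????? -> prefix_len=5
Fragment 2: offset=13 data="FPyGo" -> buffer=NfGCO????????FPyGo -> prefix_len=5
Fragment 3: offset=10 data="Nsf" -> buffer=NfGCO?????NsfFPyGo -> prefix_len=5
Fragment 4: offset=5 data="uFczy" -> buffer=NfGCOuFczyNsfFPyGo -> prefix_len=18

Answer: 5 5 5 18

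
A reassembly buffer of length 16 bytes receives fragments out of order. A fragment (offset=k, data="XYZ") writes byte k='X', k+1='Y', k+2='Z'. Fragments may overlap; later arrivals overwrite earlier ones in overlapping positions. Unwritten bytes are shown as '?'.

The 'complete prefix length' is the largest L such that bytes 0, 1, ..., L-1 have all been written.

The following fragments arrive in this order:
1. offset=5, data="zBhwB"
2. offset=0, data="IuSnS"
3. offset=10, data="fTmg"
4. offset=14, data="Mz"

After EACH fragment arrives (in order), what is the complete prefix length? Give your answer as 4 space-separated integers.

Answer: 0 10 14 16

Derivation:
Fragment 1: offset=5 data="zBhwB" -> buffer=?????zBhwB?????? -> prefix_len=0
Fragment 2: offset=0 data="IuSnS" -> buffer=IuSnSzBhwB?????? -> prefix_len=10
Fragment 3: offset=10 data="fTmg" -> buffer=IuSnSzBhwBfTmg?? -> prefix_len=14
Fragment 4: offset=14 data="Mz" -> buffer=IuSnSzBhwBfTmgMz -> prefix_len=16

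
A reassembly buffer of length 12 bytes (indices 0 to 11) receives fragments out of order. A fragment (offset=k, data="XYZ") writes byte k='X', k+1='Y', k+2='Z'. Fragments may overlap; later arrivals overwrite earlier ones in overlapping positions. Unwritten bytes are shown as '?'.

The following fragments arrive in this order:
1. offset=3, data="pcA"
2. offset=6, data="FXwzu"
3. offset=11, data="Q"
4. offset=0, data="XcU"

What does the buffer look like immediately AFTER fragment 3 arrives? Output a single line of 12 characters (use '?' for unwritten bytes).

Fragment 1: offset=3 data="pcA" -> buffer=???pcA??????
Fragment 2: offset=6 data="FXwzu" -> buffer=???pcAFXwzu?
Fragment 3: offset=11 data="Q" -> buffer=???pcAFXwzuQ

Answer: ???pcAFXwzuQ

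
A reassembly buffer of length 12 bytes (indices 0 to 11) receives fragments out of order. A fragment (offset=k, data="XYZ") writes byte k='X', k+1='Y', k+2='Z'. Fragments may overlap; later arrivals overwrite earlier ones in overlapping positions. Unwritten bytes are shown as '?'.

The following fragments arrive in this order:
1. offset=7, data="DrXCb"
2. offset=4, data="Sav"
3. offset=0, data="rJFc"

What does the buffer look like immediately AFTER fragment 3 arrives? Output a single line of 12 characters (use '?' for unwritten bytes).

Answer: rJFcSavDrXCb

Derivation:
Fragment 1: offset=7 data="DrXCb" -> buffer=???????DrXCb
Fragment 2: offset=4 data="Sav" -> buffer=????SavDrXCb
Fragment 3: offset=0 data="rJFc" -> buffer=rJFcSavDrXCb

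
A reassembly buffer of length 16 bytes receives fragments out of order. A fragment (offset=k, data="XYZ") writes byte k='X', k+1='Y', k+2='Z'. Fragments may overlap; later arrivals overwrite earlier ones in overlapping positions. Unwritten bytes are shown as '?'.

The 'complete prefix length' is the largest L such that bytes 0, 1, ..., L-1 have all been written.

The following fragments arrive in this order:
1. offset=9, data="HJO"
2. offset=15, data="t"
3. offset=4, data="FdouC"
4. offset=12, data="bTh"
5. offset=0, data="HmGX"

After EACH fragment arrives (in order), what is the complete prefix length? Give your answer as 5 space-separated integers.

Fragment 1: offset=9 data="HJO" -> buffer=?????????HJO???? -> prefix_len=0
Fragment 2: offset=15 data="t" -> buffer=?????????HJO???t -> prefix_len=0
Fragment 3: offset=4 data="FdouC" -> buffer=????FdouCHJO???t -> prefix_len=0
Fragment 4: offset=12 data="bTh" -> buffer=????FdouCHJObTht -> prefix_len=0
Fragment 5: offset=0 data="HmGX" -> buffer=HmGXFdouCHJObTht -> prefix_len=16

Answer: 0 0 0 0 16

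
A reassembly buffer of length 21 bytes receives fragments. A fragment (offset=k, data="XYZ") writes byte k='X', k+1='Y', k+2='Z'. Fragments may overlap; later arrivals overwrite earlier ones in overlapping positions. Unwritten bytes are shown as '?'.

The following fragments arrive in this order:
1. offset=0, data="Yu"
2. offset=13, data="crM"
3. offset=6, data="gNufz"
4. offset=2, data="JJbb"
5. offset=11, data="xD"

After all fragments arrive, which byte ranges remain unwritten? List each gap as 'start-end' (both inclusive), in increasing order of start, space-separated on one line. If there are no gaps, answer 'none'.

Answer: 16-20

Derivation:
Fragment 1: offset=0 len=2
Fragment 2: offset=13 len=3
Fragment 3: offset=6 len=5
Fragment 4: offset=2 len=4
Fragment 5: offset=11 len=2
Gaps: 16-20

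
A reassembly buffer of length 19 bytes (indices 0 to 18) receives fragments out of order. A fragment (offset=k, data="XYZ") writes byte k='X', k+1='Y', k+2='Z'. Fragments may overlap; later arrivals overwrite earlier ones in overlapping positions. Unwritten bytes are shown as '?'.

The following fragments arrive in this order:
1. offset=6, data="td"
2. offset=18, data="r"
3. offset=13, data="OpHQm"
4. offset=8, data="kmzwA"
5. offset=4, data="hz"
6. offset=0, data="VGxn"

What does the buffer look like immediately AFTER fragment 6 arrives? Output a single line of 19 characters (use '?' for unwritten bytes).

Fragment 1: offset=6 data="td" -> buffer=??????td???????????
Fragment 2: offset=18 data="r" -> buffer=??????td??????????r
Fragment 3: offset=13 data="OpHQm" -> buffer=??????td?????OpHQmr
Fragment 4: offset=8 data="kmzwA" -> buffer=??????tdkmzwAOpHQmr
Fragment 5: offset=4 data="hz" -> buffer=????hztdkmzwAOpHQmr
Fragment 6: offset=0 data="VGxn" -> buffer=VGxnhztdkmzwAOpHQmr

Answer: VGxnhztdkmzwAOpHQmr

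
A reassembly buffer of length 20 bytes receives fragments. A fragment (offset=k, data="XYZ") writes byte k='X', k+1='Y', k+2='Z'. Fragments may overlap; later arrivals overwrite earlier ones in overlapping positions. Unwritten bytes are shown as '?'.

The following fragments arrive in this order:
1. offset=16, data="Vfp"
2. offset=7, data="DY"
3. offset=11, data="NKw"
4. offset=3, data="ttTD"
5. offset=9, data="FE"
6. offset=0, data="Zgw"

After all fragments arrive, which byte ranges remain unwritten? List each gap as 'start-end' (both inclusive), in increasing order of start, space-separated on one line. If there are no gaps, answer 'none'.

Answer: 14-15 19-19

Derivation:
Fragment 1: offset=16 len=3
Fragment 2: offset=7 len=2
Fragment 3: offset=11 len=3
Fragment 4: offset=3 len=4
Fragment 5: offset=9 len=2
Fragment 6: offset=0 len=3
Gaps: 14-15 19-19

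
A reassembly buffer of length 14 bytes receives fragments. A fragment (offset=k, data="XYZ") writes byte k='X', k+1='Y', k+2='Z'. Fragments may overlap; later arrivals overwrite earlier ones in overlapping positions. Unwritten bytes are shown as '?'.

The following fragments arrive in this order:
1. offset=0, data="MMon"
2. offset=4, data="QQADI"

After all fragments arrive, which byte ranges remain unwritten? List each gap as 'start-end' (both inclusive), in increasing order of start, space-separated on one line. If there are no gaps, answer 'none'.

Fragment 1: offset=0 len=4
Fragment 2: offset=4 len=5
Gaps: 9-13

Answer: 9-13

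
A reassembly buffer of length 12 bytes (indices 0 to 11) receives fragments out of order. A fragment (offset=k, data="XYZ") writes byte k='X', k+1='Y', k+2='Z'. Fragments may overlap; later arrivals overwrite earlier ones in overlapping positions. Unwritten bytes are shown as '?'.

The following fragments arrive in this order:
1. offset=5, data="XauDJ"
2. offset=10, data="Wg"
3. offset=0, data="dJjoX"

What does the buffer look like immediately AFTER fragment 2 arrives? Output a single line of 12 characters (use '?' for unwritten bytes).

Fragment 1: offset=5 data="XauDJ" -> buffer=?????XauDJ??
Fragment 2: offset=10 data="Wg" -> buffer=?????XauDJWg

Answer: ?????XauDJWg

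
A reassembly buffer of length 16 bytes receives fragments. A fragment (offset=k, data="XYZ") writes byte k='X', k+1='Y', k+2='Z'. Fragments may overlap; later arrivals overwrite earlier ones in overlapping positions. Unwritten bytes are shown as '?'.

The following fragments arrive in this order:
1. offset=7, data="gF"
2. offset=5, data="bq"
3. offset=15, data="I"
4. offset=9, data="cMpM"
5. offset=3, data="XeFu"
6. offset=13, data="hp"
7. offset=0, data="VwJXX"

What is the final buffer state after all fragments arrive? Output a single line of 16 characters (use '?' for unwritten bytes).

Answer: VwJXXFugFcMpMhpI

Derivation:
Fragment 1: offset=7 data="gF" -> buffer=???????gF???????
Fragment 2: offset=5 data="bq" -> buffer=?????bqgF???????
Fragment 3: offset=15 data="I" -> buffer=?????bqgF??????I
Fragment 4: offset=9 data="cMpM" -> buffer=?????bqgFcMpM??I
Fragment 5: offset=3 data="XeFu" -> buffer=???XeFugFcMpM??I
Fragment 6: offset=13 data="hp" -> buffer=???XeFugFcMpMhpI
Fragment 7: offset=0 data="VwJXX" -> buffer=VwJXXFugFcMpMhpI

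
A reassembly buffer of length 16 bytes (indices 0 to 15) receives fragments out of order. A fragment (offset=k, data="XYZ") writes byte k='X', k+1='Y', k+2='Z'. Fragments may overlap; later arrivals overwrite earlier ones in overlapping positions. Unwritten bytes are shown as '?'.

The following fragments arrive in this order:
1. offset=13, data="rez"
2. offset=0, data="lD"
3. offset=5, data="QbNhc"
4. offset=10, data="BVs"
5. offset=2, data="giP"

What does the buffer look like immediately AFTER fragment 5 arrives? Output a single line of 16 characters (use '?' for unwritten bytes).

Fragment 1: offset=13 data="rez" -> buffer=?????????????rez
Fragment 2: offset=0 data="lD" -> buffer=lD???????????rez
Fragment 3: offset=5 data="QbNhc" -> buffer=lD???QbNhc???rez
Fragment 4: offset=10 data="BVs" -> buffer=lD???QbNhcBVsrez
Fragment 5: offset=2 data="giP" -> buffer=lDgiPQbNhcBVsrez

Answer: lDgiPQbNhcBVsrez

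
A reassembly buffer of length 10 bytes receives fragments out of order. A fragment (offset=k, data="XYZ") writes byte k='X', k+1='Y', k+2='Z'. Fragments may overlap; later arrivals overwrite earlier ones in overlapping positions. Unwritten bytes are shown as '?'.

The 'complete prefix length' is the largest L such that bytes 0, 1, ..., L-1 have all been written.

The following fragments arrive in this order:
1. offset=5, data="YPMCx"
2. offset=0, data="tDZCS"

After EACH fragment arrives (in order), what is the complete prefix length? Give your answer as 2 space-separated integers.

Fragment 1: offset=5 data="YPMCx" -> buffer=?????YPMCx -> prefix_len=0
Fragment 2: offset=0 data="tDZCS" -> buffer=tDZCSYPMCx -> prefix_len=10

Answer: 0 10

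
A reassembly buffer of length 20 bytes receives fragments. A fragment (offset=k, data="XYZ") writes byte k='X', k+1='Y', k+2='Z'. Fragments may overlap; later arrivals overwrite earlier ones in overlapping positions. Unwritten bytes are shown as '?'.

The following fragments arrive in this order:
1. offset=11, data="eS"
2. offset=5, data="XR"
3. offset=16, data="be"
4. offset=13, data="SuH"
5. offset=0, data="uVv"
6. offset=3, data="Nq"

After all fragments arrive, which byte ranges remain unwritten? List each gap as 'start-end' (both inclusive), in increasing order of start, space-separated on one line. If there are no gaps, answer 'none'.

Answer: 7-10 18-19

Derivation:
Fragment 1: offset=11 len=2
Fragment 2: offset=5 len=2
Fragment 3: offset=16 len=2
Fragment 4: offset=13 len=3
Fragment 5: offset=0 len=3
Fragment 6: offset=3 len=2
Gaps: 7-10 18-19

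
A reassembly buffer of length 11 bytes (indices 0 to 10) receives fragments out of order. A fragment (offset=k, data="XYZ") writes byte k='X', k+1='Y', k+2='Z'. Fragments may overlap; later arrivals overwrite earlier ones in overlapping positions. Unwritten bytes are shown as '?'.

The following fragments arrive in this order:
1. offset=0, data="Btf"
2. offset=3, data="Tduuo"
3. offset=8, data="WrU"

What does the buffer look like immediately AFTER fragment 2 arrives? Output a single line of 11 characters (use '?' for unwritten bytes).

Answer: BtfTduuo???

Derivation:
Fragment 1: offset=0 data="Btf" -> buffer=Btf????????
Fragment 2: offset=3 data="Tduuo" -> buffer=BtfTduuo???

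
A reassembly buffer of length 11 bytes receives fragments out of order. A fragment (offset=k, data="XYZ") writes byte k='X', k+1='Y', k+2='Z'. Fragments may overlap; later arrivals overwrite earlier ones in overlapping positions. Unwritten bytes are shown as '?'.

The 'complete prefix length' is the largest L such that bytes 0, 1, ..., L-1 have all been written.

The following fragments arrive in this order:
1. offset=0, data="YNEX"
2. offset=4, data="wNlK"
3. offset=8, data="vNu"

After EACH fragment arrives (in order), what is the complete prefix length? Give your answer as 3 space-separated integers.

Answer: 4 8 11

Derivation:
Fragment 1: offset=0 data="YNEX" -> buffer=YNEX??????? -> prefix_len=4
Fragment 2: offset=4 data="wNlK" -> buffer=YNEXwNlK??? -> prefix_len=8
Fragment 3: offset=8 data="vNu" -> buffer=YNEXwNlKvNu -> prefix_len=11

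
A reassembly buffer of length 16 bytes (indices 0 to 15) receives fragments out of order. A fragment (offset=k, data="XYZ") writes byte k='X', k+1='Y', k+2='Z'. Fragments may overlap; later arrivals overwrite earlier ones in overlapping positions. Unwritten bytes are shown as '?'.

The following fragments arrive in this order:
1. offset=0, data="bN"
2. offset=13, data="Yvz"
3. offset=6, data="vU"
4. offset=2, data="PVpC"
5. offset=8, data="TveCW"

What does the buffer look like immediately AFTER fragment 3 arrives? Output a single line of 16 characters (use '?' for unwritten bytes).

Answer: bN????vU?????Yvz

Derivation:
Fragment 1: offset=0 data="bN" -> buffer=bN??????????????
Fragment 2: offset=13 data="Yvz" -> buffer=bN???????????Yvz
Fragment 3: offset=6 data="vU" -> buffer=bN????vU?????Yvz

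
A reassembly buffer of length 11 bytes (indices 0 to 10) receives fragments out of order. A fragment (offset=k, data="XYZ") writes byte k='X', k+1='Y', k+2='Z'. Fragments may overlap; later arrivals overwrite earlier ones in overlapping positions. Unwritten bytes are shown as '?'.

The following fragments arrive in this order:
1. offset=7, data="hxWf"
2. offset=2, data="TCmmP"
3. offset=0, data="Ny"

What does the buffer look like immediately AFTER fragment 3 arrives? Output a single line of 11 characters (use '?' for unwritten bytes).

Fragment 1: offset=7 data="hxWf" -> buffer=???????hxWf
Fragment 2: offset=2 data="TCmmP" -> buffer=??TCmmPhxWf
Fragment 3: offset=0 data="Ny" -> buffer=NyTCmmPhxWf

Answer: NyTCmmPhxWf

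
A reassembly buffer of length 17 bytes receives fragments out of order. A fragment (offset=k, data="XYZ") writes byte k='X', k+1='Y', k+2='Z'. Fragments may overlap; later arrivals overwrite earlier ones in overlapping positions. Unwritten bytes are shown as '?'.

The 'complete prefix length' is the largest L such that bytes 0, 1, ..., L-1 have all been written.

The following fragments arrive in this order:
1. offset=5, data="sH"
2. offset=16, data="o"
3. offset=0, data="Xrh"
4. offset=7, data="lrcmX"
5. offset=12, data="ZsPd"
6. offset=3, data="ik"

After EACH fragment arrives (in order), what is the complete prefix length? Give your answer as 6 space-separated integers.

Answer: 0 0 3 3 3 17

Derivation:
Fragment 1: offset=5 data="sH" -> buffer=?????sH?????????? -> prefix_len=0
Fragment 2: offset=16 data="o" -> buffer=?????sH?????????o -> prefix_len=0
Fragment 3: offset=0 data="Xrh" -> buffer=Xrh??sH?????????o -> prefix_len=3
Fragment 4: offset=7 data="lrcmX" -> buffer=Xrh??sHlrcmX????o -> prefix_len=3
Fragment 5: offset=12 data="ZsPd" -> buffer=Xrh??sHlrcmXZsPdo -> prefix_len=3
Fragment 6: offset=3 data="ik" -> buffer=XrhiksHlrcmXZsPdo -> prefix_len=17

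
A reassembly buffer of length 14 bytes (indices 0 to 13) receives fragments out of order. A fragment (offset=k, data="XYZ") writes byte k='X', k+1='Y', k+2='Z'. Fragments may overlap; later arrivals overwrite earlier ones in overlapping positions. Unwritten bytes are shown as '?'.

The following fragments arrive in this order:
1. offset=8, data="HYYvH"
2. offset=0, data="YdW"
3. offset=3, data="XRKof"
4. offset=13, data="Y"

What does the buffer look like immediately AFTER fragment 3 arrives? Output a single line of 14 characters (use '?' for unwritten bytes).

Fragment 1: offset=8 data="HYYvH" -> buffer=????????HYYvH?
Fragment 2: offset=0 data="YdW" -> buffer=YdW?????HYYvH?
Fragment 3: offset=3 data="XRKof" -> buffer=YdWXRKofHYYvH?

Answer: YdWXRKofHYYvH?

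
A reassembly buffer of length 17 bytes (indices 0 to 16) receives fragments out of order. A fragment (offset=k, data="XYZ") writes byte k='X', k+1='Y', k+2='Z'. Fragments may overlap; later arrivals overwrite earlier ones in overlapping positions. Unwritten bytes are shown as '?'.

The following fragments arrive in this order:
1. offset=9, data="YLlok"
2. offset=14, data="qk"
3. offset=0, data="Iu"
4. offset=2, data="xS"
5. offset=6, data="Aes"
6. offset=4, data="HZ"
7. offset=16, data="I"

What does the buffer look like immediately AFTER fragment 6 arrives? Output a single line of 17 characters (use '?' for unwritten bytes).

Answer: IuxSHZAesYLlokqk?

Derivation:
Fragment 1: offset=9 data="YLlok" -> buffer=?????????YLlok???
Fragment 2: offset=14 data="qk" -> buffer=?????????YLlokqk?
Fragment 3: offset=0 data="Iu" -> buffer=Iu???????YLlokqk?
Fragment 4: offset=2 data="xS" -> buffer=IuxS?????YLlokqk?
Fragment 5: offset=6 data="Aes" -> buffer=IuxS??AesYLlokqk?
Fragment 6: offset=4 data="HZ" -> buffer=IuxSHZAesYLlokqk?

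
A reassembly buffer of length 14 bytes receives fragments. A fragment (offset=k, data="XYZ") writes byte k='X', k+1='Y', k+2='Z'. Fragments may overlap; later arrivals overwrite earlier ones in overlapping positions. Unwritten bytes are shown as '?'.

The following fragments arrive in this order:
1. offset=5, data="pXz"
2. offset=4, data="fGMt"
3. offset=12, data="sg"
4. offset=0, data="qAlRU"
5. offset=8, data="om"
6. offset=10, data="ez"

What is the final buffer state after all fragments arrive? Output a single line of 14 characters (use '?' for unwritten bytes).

Fragment 1: offset=5 data="pXz" -> buffer=?????pXz??????
Fragment 2: offset=4 data="fGMt" -> buffer=????fGMt??????
Fragment 3: offset=12 data="sg" -> buffer=????fGMt????sg
Fragment 4: offset=0 data="qAlRU" -> buffer=qAlRUGMt????sg
Fragment 5: offset=8 data="om" -> buffer=qAlRUGMtom??sg
Fragment 6: offset=10 data="ez" -> buffer=qAlRUGMtomezsg

Answer: qAlRUGMtomezsg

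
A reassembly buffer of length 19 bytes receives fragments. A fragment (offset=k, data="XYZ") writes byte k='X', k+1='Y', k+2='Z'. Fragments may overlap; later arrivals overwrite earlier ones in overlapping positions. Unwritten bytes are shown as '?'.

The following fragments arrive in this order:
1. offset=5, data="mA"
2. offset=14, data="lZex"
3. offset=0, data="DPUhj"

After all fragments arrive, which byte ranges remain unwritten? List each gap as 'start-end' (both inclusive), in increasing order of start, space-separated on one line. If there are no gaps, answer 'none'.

Answer: 7-13 18-18

Derivation:
Fragment 1: offset=5 len=2
Fragment 2: offset=14 len=4
Fragment 3: offset=0 len=5
Gaps: 7-13 18-18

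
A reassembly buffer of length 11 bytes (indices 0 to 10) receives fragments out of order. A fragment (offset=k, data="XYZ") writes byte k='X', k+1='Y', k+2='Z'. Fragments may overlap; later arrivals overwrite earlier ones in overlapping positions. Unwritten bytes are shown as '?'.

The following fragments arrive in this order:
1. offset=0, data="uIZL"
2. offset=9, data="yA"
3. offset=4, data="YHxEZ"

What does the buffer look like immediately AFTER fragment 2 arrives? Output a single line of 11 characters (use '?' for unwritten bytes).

Answer: uIZL?????yA

Derivation:
Fragment 1: offset=0 data="uIZL" -> buffer=uIZL???????
Fragment 2: offset=9 data="yA" -> buffer=uIZL?????yA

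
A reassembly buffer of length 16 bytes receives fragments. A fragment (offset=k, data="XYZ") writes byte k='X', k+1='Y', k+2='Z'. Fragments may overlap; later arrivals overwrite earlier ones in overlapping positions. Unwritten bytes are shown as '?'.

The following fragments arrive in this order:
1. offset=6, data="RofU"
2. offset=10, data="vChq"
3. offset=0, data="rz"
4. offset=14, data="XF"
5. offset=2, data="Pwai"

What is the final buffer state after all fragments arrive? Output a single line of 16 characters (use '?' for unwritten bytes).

Answer: rzPwaiRofUvChqXF

Derivation:
Fragment 1: offset=6 data="RofU" -> buffer=??????RofU??????
Fragment 2: offset=10 data="vChq" -> buffer=??????RofUvChq??
Fragment 3: offset=0 data="rz" -> buffer=rz????RofUvChq??
Fragment 4: offset=14 data="XF" -> buffer=rz????RofUvChqXF
Fragment 5: offset=2 data="Pwai" -> buffer=rzPwaiRofUvChqXF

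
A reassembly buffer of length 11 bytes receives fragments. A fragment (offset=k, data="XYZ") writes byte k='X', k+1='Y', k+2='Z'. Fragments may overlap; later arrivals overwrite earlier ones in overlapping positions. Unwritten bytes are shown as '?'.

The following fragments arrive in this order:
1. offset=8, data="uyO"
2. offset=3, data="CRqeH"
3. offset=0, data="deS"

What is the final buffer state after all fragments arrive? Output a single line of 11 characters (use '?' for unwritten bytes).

Fragment 1: offset=8 data="uyO" -> buffer=????????uyO
Fragment 2: offset=3 data="CRqeH" -> buffer=???CRqeHuyO
Fragment 3: offset=0 data="deS" -> buffer=deSCRqeHuyO

Answer: deSCRqeHuyO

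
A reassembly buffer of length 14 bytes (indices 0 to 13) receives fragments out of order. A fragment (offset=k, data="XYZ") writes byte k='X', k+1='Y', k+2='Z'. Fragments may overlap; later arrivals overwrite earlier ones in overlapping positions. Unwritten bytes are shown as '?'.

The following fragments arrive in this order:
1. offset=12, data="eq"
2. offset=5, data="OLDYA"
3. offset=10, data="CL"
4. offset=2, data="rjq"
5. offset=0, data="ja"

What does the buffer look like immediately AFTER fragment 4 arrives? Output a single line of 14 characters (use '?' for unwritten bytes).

Answer: ??rjqOLDYACLeq

Derivation:
Fragment 1: offset=12 data="eq" -> buffer=????????????eq
Fragment 2: offset=5 data="OLDYA" -> buffer=?????OLDYA??eq
Fragment 3: offset=10 data="CL" -> buffer=?????OLDYACLeq
Fragment 4: offset=2 data="rjq" -> buffer=??rjqOLDYACLeq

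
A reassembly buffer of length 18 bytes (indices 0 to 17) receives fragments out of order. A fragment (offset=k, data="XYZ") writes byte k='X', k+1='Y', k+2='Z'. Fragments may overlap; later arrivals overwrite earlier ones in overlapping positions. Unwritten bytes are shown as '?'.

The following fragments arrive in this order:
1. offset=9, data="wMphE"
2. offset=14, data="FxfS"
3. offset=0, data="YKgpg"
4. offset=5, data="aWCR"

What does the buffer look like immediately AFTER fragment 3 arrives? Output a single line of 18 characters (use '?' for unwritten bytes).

Answer: YKgpg????wMphEFxfS

Derivation:
Fragment 1: offset=9 data="wMphE" -> buffer=?????????wMphE????
Fragment 2: offset=14 data="FxfS" -> buffer=?????????wMphEFxfS
Fragment 3: offset=0 data="YKgpg" -> buffer=YKgpg????wMphEFxfS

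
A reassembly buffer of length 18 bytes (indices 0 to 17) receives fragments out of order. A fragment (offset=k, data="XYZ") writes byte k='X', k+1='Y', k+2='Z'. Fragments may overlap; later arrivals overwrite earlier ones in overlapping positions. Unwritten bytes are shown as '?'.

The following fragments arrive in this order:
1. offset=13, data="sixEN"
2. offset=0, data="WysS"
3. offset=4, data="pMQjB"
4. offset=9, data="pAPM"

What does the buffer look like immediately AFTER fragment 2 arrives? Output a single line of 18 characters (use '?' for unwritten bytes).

Fragment 1: offset=13 data="sixEN" -> buffer=?????????????sixEN
Fragment 2: offset=0 data="WysS" -> buffer=WysS?????????sixEN

Answer: WysS?????????sixEN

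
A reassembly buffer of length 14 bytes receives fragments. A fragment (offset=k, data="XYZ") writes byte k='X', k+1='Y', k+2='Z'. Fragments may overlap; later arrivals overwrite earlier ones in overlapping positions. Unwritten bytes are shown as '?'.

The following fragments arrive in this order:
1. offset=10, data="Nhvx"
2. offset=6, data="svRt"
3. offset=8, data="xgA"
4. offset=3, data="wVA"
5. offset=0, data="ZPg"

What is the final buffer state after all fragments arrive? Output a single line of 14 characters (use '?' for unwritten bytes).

Answer: ZPgwVAsvxgAhvx

Derivation:
Fragment 1: offset=10 data="Nhvx" -> buffer=??????????Nhvx
Fragment 2: offset=6 data="svRt" -> buffer=??????svRtNhvx
Fragment 3: offset=8 data="xgA" -> buffer=??????svxgAhvx
Fragment 4: offset=3 data="wVA" -> buffer=???wVAsvxgAhvx
Fragment 5: offset=0 data="ZPg" -> buffer=ZPgwVAsvxgAhvx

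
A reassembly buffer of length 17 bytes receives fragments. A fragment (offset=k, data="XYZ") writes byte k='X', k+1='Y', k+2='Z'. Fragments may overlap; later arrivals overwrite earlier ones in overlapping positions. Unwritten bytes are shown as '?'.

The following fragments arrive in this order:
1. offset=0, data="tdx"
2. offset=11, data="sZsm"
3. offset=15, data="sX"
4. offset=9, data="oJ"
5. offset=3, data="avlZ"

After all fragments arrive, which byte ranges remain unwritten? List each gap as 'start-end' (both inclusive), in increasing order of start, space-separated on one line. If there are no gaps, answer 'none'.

Fragment 1: offset=0 len=3
Fragment 2: offset=11 len=4
Fragment 3: offset=15 len=2
Fragment 4: offset=9 len=2
Fragment 5: offset=3 len=4
Gaps: 7-8

Answer: 7-8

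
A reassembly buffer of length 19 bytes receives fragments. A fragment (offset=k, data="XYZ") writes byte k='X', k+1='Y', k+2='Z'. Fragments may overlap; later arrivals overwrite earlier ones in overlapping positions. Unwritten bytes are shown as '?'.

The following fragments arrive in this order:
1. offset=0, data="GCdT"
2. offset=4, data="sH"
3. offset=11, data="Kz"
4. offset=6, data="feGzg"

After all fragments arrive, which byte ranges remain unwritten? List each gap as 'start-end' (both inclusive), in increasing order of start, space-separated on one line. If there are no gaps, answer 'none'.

Answer: 13-18

Derivation:
Fragment 1: offset=0 len=4
Fragment 2: offset=4 len=2
Fragment 3: offset=11 len=2
Fragment 4: offset=6 len=5
Gaps: 13-18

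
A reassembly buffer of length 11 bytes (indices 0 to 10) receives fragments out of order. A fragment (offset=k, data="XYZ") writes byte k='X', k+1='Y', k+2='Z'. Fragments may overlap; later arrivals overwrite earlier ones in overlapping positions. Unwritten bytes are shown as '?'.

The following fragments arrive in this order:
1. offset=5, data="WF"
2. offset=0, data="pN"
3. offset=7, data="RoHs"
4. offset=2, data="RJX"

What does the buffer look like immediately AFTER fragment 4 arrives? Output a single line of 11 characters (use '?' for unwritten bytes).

Answer: pNRJXWFRoHs

Derivation:
Fragment 1: offset=5 data="WF" -> buffer=?????WF????
Fragment 2: offset=0 data="pN" -> buffer=pN???WF????
Fragment 3: offset=7 data="RoHs" -> buffer=pN???WFRoHs
Fragment 4: offset=2 data="RJX" -> buffer=pNRJXWFRoHs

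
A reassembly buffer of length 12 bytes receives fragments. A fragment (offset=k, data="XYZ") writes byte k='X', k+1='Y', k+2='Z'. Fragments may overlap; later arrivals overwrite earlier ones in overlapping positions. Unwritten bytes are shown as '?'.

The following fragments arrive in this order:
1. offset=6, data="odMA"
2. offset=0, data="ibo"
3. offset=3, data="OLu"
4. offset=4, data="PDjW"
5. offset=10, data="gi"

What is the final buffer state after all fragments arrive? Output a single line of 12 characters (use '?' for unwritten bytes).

Fragment 1: offset=6 data="odMA" -> buffer=??????odMA??
Fragment 2: offset=0 data="ibo" -> buffer=ibo???odMA??
Fragment 3: offset=3 data="OLu" -> buffer=iboOLuodMA??
Fragment 4: offset=4 data="PDjW" -> buffer=iboOPDjWMA??
Fragment 5: offset=10 data="gi" -> buffer=iboOPDjWMAgi

Answer: iboOPDjWMAgi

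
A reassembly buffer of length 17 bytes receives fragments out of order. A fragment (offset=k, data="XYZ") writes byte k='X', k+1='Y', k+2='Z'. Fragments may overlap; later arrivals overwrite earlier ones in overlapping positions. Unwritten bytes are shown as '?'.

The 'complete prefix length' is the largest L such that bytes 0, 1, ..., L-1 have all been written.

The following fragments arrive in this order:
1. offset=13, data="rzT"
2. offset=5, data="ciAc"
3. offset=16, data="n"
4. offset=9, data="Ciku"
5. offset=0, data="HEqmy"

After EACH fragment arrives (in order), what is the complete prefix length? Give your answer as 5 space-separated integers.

Fragment 1: offset=13 data="rzT" -> buffer=?????????????rzT? -> prefix_len=0
Fragment 2: offset=5 data="ciAc" -> buffer=?????ciAc????rzT? -> prefix_len=0
Fragment 3: offset=16 data="n" -> buffer=?????ciAc????rzTn -> prefix_len=0
Fragment 4: offset=9 data="Ciku" -> buffer=?????ciAcCikurzTn -> prefix_len=0
Fragment 5: offset=0 data="HEqmy" -> buffer=HEqmyciAcCikurzTn -> prefix_len=17

Answer: 0 0 0 0 17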